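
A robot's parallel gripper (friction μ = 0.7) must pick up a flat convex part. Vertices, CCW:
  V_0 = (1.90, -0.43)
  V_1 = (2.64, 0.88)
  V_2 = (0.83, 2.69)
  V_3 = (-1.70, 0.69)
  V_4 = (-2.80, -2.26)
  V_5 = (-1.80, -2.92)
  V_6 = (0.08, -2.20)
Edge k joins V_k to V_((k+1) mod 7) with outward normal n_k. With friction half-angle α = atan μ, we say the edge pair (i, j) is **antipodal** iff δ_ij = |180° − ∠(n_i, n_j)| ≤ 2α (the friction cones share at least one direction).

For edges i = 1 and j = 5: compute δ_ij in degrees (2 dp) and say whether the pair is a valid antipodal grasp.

δ = 65.96°, valid

α = atan 0.7 = 34.99°;  2α = 69.98°
edge 1: e_1 = (-1.81, +1.81);  n_1 = (+0.7071, +0.7071)
edge 5: e_5 = (+1.88, +0.72);  n_5 = (+0.3576, -0.9339)
∠(n_1, n_5) = 114.04°
δ = |180° − 114.04°| = 65.96°
65.96° ≤ 2α = 69.98°  →  valid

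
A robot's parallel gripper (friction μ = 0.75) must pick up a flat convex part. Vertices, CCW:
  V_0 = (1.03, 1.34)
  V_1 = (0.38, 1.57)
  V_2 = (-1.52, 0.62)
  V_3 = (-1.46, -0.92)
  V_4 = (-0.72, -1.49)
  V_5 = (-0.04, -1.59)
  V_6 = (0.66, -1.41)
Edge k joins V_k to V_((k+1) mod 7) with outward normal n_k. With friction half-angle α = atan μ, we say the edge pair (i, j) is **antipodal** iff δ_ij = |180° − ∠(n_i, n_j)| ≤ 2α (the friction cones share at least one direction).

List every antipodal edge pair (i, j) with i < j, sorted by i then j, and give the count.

α = atan 0.75 = 36.87°;  2α = 73.74°
n_0 = (+0.3336, +0.9427)
n_1 = (-0.4472, +0.8944)
n_2 = (-0.9992, -0.0389)
n_3 = (-0.6102, -0.7922)
n_4 = (-0.1455, -0.9894)
n_5 = (+0.2490, -0.9685)
n_6 = (+0.9911, -0.1333)
  (0,1): δ = 133.95°  ·
  (0,2): δ = 68.28°  ✓
  (0,3): δ = 18.12°  ✓
  (0,4): δ = 11.12°  ✓
  (0,5): δ = 33.91°  ✓
  (0,6): δ = 101.82°  ·
  (1,2): δ = 114.33°  ·
  (1,3): δ = 64.17°  ✓
  (1,4): δ = 34.93°  ✓
  (1,5): δ = 12.14°  ✓
  (1,6): δ = 55.77°  ✓
  (2,3): δ = 129.84°  ·
  (2,4): δ = 100.60°  ·
  (2,5): δ = 77.81°  ·
  (2,6): δ = 9.89°  ✓
  (3,4): δ = 150.76°  ·
  (3,5): δ = 127.97°  ·
  (3,6): δ = 60.06°  ✓
  (4,5): δ = 157.21°  ·
  (4,6): δ = 89.30°  ·
  (5,6): δ = 112.08°  ·
antipodal pairs: 10

count = 10; pairs: (0,2), (0,3), (0,4), (0,5), (1,3), (1,4), (1,5), (1,6), (2,6), (3,6)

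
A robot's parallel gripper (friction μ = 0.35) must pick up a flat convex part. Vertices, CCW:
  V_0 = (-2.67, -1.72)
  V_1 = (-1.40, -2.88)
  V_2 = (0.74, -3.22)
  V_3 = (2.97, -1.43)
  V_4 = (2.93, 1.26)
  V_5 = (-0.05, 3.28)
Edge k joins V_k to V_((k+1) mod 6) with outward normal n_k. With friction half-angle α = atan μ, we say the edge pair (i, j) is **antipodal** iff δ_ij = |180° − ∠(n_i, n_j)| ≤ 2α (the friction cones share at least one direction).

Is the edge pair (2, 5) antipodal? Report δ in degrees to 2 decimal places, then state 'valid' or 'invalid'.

α = atan 0.35 = 19.29°;  2α = 38.58°
edge 2: e_2 = (+2.23, +1.79);  n_2 = (+0.6260, -0.7798)
edge 5: e_5 = (-2.62, -5.00);  n_5 = (-0.8858, +0.4641)
∠(n_2, n_5) = 156.41°
δ = |180° − 156.41°| = 23.59°
23.59° ≤ 2α = 38.58°  →  valid

δ = 23.59°, valid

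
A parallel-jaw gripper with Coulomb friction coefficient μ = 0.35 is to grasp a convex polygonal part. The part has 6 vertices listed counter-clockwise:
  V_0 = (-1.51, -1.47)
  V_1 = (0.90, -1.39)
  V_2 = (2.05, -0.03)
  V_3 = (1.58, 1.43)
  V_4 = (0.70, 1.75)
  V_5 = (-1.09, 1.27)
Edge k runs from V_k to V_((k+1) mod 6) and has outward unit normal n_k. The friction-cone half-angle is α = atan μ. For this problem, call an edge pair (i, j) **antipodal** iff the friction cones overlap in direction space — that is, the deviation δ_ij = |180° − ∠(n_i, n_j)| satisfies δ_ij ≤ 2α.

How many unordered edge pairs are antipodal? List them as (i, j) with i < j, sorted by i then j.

count = 5; pairs: (0,3), (0,4), (1,4), (1,5), (2,5)

α = atan 0.35 = 19.29°;  2α = 38.58°
n_0 = (+0.0332, -0.9994)
n_1 = (+0.7636, -0.6457)
n_2 = (+0.9519, +0.3064)
n_3 = (+0.3417, +0.9398)
n_4 = (-0.2590, +0.9659)
n_5 = (-0.9885, +0.1515)
  (0,1): δ = 132.12°  ·
  (0,2): δ = 74.06°  ·
  (0,3): δ = 21.88°  ✓
  (0,4): δ = 13.11°  ✓
  (0,5): δ = 79.38°  ·
  (1,2): δ = 121.94°  ·
  (1,3): δ = 69.77°  ·
  (1,4): δ = 34.77°  ✓
  (1,5): δ = 31.50°  ✓
  (2,3): δ = 127.83°  ·
  (2,4): δ = 92.83°  ·
  (2,5): δ = 26.56°  ✓
  (3,4): δ = 145.01°  ·
  (3,5): δ = 78.73°  ·
  (4,5): δ = 113.73°  ·
antipodal pairs: 5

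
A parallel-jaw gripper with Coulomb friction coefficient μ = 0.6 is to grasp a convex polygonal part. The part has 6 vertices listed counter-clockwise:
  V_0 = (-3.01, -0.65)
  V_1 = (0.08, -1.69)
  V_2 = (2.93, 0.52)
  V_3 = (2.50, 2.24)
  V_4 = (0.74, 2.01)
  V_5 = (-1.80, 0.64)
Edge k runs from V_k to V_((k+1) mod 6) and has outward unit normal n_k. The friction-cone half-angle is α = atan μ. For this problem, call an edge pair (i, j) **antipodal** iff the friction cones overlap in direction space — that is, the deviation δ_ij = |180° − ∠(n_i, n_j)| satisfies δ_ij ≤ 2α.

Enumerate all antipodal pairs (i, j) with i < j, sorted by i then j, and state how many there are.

α = atan 0.6 = 30.96°;  2α = 61.93°
n_0 = (-0.3190, -0.9478)
n_1 = (+0.6128, -0.7902)
n_2 = (+0.9701, +0.2425)
n_3 = (-0.1296, +0.9916)
n_4 = (-0.4747, +0.8801)
n_5 = (-0.7294, +0.6841)
  (0,1): δ = 123.61°  ·
  (0,2): δ = 57.36°  ✓
  (0,3): δ = 26.05°  ✓
  (0,4): δ = 46.94°  ✓
  (0,5): δ = 65.43°  ·
  (1,2): δ = 113.76°  ·
  (1,3): δ = 30.35°  ✓
  (1,4): δ = 9.45°  ✓
  (1,5): δ = 9.04°  ✓
  (2,3): δ = 96.59°  ·
  (2,4): δ = 75.70°  ·
  (2,5): δ = 57.20°  ✓
  (3,4): δ = 159.10°  ·
  (3,5): δ = 140.61°  ·
  (4,5): δ = 161.51°  ·
antipodal pairs: 7

count = 7; pairs: (0,2), (0,3), (0,4), (1,3), (1,4), (1,5), (2,5)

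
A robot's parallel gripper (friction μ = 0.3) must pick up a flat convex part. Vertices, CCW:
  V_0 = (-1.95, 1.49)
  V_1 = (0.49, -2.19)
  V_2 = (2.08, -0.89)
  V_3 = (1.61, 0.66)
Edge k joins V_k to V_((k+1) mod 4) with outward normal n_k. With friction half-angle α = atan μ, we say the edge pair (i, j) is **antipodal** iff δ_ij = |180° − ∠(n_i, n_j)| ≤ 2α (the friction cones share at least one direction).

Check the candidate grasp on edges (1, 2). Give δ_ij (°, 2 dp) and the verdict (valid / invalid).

δ = 112.40°, invalid

α = atan 0.3 = 16.70°;  2α = 33.40°
edge 1: e_1 = (+1.59, +1.30);  n_1 = (+0.6330, -0.7742)
edge 2: e_2 = (-0.47, +1.55);  n_2 = (+0.9570, +0.2902)
∠(n_1, n_2) = 67.60°
δ = |180° − 67.60°| = 112.40°
112.40° > 2α = 33.40°  →  invalid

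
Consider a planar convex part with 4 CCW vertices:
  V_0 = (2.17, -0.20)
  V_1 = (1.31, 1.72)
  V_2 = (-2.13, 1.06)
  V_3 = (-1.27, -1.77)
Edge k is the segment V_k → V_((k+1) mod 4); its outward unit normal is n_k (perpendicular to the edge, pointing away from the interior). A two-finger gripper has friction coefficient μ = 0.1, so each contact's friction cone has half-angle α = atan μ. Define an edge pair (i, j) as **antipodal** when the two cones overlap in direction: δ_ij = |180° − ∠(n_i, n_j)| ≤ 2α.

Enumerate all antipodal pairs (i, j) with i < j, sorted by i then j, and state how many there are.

count = 1; pairs: (0,2)

α = atan 0.1 = 5.71°;  2α = 11.42°
n_0 = (+0.9126, +0.4088)
n_1 = (-0.1884, +0.9821)
n_2 = (-0.9568, -0.2908)
n_3 = (+0.4152, -0.9097)
  (0,1): δ = 103.27°  ·
  (0,2): δ = 7.23°  ✓
  (0,3): δ = 90.40°  ·
  (1,2): δ = 83.96°  ·
  (1,3): δ = 13.67°  ·
  (2,3): δ = 82.37°  ·
antipodal pairs: 1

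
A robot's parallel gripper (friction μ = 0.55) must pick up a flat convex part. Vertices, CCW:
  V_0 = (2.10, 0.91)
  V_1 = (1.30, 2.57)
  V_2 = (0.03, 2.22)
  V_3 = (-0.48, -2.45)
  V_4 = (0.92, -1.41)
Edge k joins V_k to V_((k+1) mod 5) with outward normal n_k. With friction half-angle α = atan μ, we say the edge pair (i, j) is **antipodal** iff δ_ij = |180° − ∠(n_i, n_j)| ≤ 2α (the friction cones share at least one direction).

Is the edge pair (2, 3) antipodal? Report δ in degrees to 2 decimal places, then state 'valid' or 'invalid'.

α = atan 0.55 = 28.81°;  2α = 57.62°
edge 2: e_2 = (-0.51, -4.67);  n_2 = (-0.9941, +0.1086)
edge 3: e_3 = (+1.40, +1.04);  n_3 = (+0.5963, -0.8027)
∠(n_2, n_3) = 132.84°
δ = |180° − 132.84°| = 47.16°
47.16° ≤ 2α = 57.62°  →  valid

δ = 47.16°, valid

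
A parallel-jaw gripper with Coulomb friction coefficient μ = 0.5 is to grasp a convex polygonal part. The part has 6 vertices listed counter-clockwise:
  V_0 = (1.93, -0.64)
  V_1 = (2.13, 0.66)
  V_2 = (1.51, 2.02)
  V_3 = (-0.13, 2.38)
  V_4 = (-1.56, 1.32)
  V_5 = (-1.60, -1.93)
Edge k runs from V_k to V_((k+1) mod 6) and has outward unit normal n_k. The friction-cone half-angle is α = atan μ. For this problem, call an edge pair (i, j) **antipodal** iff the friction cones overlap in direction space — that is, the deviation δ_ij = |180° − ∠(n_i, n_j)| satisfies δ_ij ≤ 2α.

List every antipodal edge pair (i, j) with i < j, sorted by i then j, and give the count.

α = atan 0.5 = 26.57°;  2α = 53.13°
n_0 = (+0.9884, -0.1521)
n_1 = (+0.9099, +0.4148)
n_2 = (+0.2144, +0.9767)
n_3 = (-0.5955, +0.8034)
n_4 = (-0.9999, +0.0123)
n_5 = (+0.3432, -0.9392)
  (0,1): δ = 146.75°  ·
  (0,2): δ = 93.63°  ·
  (0,3): δ = 44.71°  ✓
  (0,4): δ = 8.04°  ✓
  (0,5): δ = 118.82°  ·
  (1,2): δ = 126.89°  ·
  (1,3): δ = 77.96°  ·
  (1,4): δ = 25.21°  ✓
  (1,5): δ = 85.57°  ·
  (2,3): δ = 131.07°  ·
  (2,4): δ = 78.32°  ·
  (2,5): δ = 32.46°  ✓
  (3,4): δ = 127.25°  ·
  (3,5): δ = 16.47°  ✓
  (4,5): δ = 69.22°  ·
antipodal pairs: 5

count = 5; pairs: (0,3), (0,4), (1,4), (2,5), (3,5)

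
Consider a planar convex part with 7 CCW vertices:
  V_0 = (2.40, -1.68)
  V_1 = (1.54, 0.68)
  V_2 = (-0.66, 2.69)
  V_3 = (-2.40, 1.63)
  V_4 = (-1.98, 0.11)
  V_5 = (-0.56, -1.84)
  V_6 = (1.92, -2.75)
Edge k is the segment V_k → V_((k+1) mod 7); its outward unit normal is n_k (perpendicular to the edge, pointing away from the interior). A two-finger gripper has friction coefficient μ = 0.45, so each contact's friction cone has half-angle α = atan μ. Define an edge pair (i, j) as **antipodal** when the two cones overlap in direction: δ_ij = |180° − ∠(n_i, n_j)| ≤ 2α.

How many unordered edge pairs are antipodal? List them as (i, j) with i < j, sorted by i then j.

α = atan 0.45 = 24.23°;  2α = 48.46°
n_0 = (+0.9396, +0.3424)
n_1 = (+0.6745, +0.7383)
n_2 = (-0.5203, +0.8540)
n_3 = (-0.9639, -0.2663)
n_4 = (-0.8084, -0.5887)
n_5 = (-0.3445, -0.9388)
n_6 = (+0.9124, -0.4093)
  (0,1): δ = 152.44°  ·
  (0,2): δ = 78.67°  ·
  (0,3): δ = 4.58°  ✓
  (0,4): δ = 16.04°  ✓
  (0,5): δ = 49.83°  ·
  (0,6): δ = 135.82°  ·
  (1,2): δ = 106.23°  ·
  (1,3): δ = 32.14°  ✓
  (1,4): δ = 11.52°  ✓
  (1,5): δ = 22.27°  ✓
  (1,6): δ = 108.26°  ·
  (2,3): δ = 105.90°  ·
  (2,4): δ = 85.29°  ·
  (2,5): δ = 51.50°  ·
  (2,6): δ = 34.49°  ✓
  (3,4): δ = 159.38°  ·
  (3,5): δ = 125.60°  ·
  (3,6): δ = 39.61°  ✓
  (4,5): δ = 146.21°  ·
  (4,6): δ = 60.22°  ·
  (5,6): δ = 94.01°  ·
antipodal pairs: 7

count = 7; pairs: (0,3), (0,4), (1,3), (1,4), (1,5), (2,6), (3,6)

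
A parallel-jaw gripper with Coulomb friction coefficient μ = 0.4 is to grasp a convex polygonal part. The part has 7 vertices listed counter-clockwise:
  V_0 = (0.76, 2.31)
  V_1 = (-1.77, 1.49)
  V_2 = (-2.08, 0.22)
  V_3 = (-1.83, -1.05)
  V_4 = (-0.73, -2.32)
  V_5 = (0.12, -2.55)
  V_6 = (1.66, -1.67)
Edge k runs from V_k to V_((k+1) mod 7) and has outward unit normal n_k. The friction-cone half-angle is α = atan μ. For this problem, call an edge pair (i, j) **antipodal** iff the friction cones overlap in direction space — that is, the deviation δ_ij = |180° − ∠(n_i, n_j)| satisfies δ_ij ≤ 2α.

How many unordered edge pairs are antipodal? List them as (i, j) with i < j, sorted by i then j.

count = 5; pairs: (0,4), (0,5), (1,6), (2,6), (3,6)

α = atan 0.4 = 21.80°;  2α = 43.60°
n_0 = (-0.3083, +0.9513)
n_1 = (-0.9715, +0.2371)
n_2 = (-0.9812, -0.1931)
n_3 = (-0.7559, -0.6547)
n_4 = (-0.2612, -0.9653)
n_5 = (+0.4961, -0.8682)
n_6 = (+0.9754, +0.2206)
  (0,1): δ = 121.68°  ·
  (0,2): δ = 96.82°  ·
  (0,3): δ = 67.06°  ·
  (0,4): δ = 33.10°  ✓
  (0,5): δ = 11.79°  ✓
  (0,6): δ = 84.78°  ·
  (1,2): δ = 155.15°  ·
  (1,3): δ = 125.39°  ·
  (1,4): δ = 91.42°  ·
  (1,5): δ = 46.54°  ·
  (1,6): δ = 26.46°  ✓
  (2,3): δ = 150.24°  ·
  (2,4): δ = 116.28°  ·
  (2,5): δ = 71.39°  ·
  (2,6): δ = 1.61°  ✓
  (3,4): δ = 146.04°  ·
  (3,5): δ = 101.15°  ·
  (3,6): δ = 28.16°  ✓
  (4,5): δ = 135.11°  ·
  (4,6): δ = 62.12°  ·
  (5,6): δ = 107.00°  ·
antipodal pairs: 5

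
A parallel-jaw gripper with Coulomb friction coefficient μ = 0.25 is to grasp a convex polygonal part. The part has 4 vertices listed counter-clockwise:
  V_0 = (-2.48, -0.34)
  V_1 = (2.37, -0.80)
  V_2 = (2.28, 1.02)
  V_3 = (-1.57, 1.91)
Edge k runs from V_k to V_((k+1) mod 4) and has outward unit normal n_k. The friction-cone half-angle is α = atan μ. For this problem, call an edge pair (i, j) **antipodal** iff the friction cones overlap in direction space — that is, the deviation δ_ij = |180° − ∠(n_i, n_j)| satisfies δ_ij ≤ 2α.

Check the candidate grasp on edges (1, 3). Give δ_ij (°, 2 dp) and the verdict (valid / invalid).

δ = 24.85°, valid

α = atan 0.25 = 14.04°;  2α = 28.07°
edge 1: e_1 = (-0.09, +1.82);  n_1 = (+0.9988, +0.0494)
edge 3: e_3 = (-0.91, -2.25);  n_3 = (-0.9270, +0.3749)
∠(n_1, n_3) = 155.15°
δ = |180° − 155.15°| = 24.85°
24.85° ≤ 2α = 28.07°  →  valid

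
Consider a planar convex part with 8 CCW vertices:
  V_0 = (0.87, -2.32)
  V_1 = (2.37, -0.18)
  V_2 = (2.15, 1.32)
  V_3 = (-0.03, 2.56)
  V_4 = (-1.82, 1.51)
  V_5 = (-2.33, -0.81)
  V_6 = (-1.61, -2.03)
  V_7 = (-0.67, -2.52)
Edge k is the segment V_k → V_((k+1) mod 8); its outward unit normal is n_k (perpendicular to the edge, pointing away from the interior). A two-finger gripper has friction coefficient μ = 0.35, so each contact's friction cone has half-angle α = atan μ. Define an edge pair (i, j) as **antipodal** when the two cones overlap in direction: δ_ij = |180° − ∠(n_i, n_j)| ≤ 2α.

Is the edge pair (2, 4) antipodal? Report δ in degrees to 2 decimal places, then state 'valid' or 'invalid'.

α = atan 0.35 = 19.29°;  2α = 38.58°
edge 2: e_2 = (-2.18, +1.24);  n_2 = (+0.4944, +0.8692)
edge 4: e_4 = (-0.51, -2.32);  n_4 = (-0.9767, +0.2147)
∠(n_2, n_4) = 107.23°
δ = |180° − 107.23°| = 72.77°
72.77° > 2α = 38.58°  →  invalid

δ = 72.77°, invalid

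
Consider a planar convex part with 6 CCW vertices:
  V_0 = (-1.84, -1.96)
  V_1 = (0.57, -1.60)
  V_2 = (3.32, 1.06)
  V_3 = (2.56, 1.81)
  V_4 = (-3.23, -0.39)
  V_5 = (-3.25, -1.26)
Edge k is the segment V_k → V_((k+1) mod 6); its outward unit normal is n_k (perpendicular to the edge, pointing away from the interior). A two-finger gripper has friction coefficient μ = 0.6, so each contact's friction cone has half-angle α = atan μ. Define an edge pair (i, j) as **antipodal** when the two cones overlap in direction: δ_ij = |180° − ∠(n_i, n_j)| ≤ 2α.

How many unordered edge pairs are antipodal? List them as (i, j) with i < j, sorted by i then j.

count = 7; pairs: (0,2), (0,3), (1,3), (1,4), (2,4), (2,5), (3,5)

α = atan 0.6 = 30.96°;  2α = 61.93°
n_0 = (+0.1477, -0.9890)
n_1 = (+0.6952, -0.7188)
n_2 = (+0.7024, +0.7118)
n_3 = (-0.3552, +0.9348)
n_4 = (-0.9997, +0.0230)
n_5 = (-0.4447, -0.8957)
  (0,1): δ = 144.45°  ·
  (0,2): δ = 53.12°  ✓
  (0,3): δ = 12.31°  ✓
  (0,4): δ = 80.19°  ·
  (0,5): δ = 145.10°  ·
  (1,2): δ = 88.67°  ·
  (1,3): δ = 23.24°  ✓
  (1,4): δ = 44.64°  ✓
  (1,5): δ = 109.55°  ·
  (2,3): δ = 114.57°  ·
  (2,4): δ = 46.70°  ✓
  (2,5): δ = 18.22°  ✓
  (3,4): δ = 112.12°  ·
  (3,5): δ = 47.21°  ✓
  (4,5): δ = 115.09°  ·
antipodal pairs: 7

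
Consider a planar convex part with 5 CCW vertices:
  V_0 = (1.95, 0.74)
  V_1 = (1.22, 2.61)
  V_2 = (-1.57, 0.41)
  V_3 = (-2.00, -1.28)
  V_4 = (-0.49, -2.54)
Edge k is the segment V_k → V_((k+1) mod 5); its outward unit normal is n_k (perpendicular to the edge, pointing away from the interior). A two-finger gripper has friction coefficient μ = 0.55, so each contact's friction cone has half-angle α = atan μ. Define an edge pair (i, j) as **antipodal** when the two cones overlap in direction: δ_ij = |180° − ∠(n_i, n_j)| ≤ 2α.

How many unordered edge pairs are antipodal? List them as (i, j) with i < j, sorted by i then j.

count = 4; pairs: (0,2), (0,3), (1,4), (2,4)

α = atan 0.55 = 28.81°;  2α = 57.62°
n_0 = (+0.9315, +0.3636)
n_1 = (-0.6192, +0.7852)
n_2 = (-0.9691, +0.2466)
n_3 = (-0.6407, -0.7678)
n_4 = (+0.8023, -0.5969)
  (0,1): δ = 73.07°  ·
  (0,2): δ = 35.60°  ✓
  (0,3): δ = 28.83°  ✓
  (0,4): δ = 122.03°  ·
  (1,2): δ = 142.53°  ·
  (1,3): δ = 78.10°  ·
  (1,4): δ = 15.10°  ✓
  (2,3): δ = 115.57°  ·
  (2,4): δ = 22.37°  ✓
  (3,4): δ = 86.80°  ·
antipodal pairs: 4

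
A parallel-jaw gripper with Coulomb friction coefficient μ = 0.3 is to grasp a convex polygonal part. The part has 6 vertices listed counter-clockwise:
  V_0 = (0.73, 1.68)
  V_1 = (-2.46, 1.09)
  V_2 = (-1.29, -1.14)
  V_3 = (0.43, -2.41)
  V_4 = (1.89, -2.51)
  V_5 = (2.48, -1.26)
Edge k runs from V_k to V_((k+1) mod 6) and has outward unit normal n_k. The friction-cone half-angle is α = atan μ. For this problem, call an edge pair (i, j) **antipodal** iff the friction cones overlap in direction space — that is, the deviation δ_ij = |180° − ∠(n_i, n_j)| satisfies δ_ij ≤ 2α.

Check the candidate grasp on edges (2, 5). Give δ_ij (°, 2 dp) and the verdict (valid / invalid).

δ = 22.80°, valid

α = atan 0.3 = 16.70°;  2α = 33.40°
edge 2: e_2 = (+1.72, -1.27);  n_2 = (-0.5940, -0.8045)
edge 5: e_5 = (-1.75, +2.94);  n_5 = (+0.8593, +0.5115)
∠(n_2, n_5) = 157.20°
δ = |180° − 157.20°| = 22.80°
22.80° ≤ 2α = 33.40°  →  valid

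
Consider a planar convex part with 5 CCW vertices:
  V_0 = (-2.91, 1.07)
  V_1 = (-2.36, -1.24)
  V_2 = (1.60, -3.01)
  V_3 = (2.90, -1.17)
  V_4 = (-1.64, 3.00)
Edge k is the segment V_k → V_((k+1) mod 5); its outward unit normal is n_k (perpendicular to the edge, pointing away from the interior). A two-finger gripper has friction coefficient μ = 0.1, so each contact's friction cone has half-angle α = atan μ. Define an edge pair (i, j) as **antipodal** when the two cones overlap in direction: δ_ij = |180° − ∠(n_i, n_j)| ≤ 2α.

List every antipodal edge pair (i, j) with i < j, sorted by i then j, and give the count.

count = 1; pairs: (2,4)

α = atan 0.1 = 5.71°;  2α = 11.42°
n_0 = (-0.9728, -0.2316)
n_1 = (-0.4081, -0.9130)
n_2 = (+0.8167, -0.5770)
n_3 = (+0.6765, +0.7365)
n_4 = (-0.8354, +0.5497)
  (0,1): δ = 127.48°  ·
  (0,2): δ = 48.63°  ·
  (0,3): δ = 34.04°  ·
  (0,4): δ = 133.26°  ·
  (1,2): δ = 101.16°  ·
  (1,3): δ = 18.48°  ·
  (1,4): δ = 80.74°  ·
  (2,3): δ = 97.33°  ·
  (2,4): δ = 1.90°  ✓
  (3,4): δ = 80.78°  ·
antipodal pairs: 1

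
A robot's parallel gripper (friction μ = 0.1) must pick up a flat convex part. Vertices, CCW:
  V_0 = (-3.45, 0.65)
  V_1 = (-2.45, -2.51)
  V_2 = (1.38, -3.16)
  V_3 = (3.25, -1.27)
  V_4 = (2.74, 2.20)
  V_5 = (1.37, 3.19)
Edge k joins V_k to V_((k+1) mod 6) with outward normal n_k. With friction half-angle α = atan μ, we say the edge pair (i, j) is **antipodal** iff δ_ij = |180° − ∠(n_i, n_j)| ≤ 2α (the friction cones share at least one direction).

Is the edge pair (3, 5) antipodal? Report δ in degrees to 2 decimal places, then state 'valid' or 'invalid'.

α = atan 0.1 = 5.71°;  2α = 11.42°
edge 3: e_3 = (-0.51, +3.47);  n_3 = (+0.9894, +0.1454)
edge 5: e_5 = (-4.82, -2.54);  n_5 = (-0.4662, +0.8847)
∠(n_3, n_5) = 109.43°
δ = |180° − 109.43°| = 70.57°
70.57° > 2α = 11.42°  →  invalid

δ = 70.57°, invalid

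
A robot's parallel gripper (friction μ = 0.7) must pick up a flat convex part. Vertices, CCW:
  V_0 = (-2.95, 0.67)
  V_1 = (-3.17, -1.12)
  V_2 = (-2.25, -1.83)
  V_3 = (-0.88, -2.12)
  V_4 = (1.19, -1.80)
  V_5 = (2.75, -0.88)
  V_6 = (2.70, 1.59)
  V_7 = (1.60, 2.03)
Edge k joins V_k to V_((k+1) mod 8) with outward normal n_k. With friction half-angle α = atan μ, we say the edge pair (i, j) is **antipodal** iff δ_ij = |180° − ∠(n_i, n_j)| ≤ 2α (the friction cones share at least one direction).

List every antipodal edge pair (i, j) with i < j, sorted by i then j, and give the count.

α = atan 0.7 = 34.99°;  2α = 69.98°
n_0 = (-0.9925, +0.1220)
n_1 = (-0.6110, -0.7917)
n_2 = (-0.2071, -0.9783)
n_3 = (+0.1528, -0.9883)
n_4 = (+0.5080, -0.8614)
n_5 = (+0.9998, +0.0202)
n_6 = (+0.3714, +0.9285)
n_7 = (-0.2864, +0.9581)
  (0,1): δ = 120.65°  ·
  (0,2): δ = 94.95°  ·
  (0,3): δ = 74.21°  ·
  (0,4): δ = 52.46°  ✓
  (0,5): δ = 8.17°  ✓
  (0,6): δ = 75.21°  ·
  (0,7): δ = 113.65°  ·
  (1,2): δ = 154.29°  ·
  (1,3): δ = 133.55°  ·
  (1,4): δ = 111.81°  ·
  (1,5): δ = 51.18°  ✓
  (1,6): δ = 15.86°  ✓
  (1,7): δ = 54.30°  ✓
  (2,3): δ = 159.26°  ·
  (2,4): δ = 137.52°  ·
  (2,5): δ = 76.89°  ·
  (2,6): δ = 9.85°  ✓
  (2,7): δ = 28.59°  ✓
  (3,4): δ = 158.26°  ·
  (3,5): δ = 97.63°  ·
  (3,6): δ = 30.59°  ✓
  (3,7): δ = 7.85°  ✓
  (4,5): δ = 119.37°  ·
  (4,6): δ = 52.33°  ✓
  (4,7): δ = 13.89°  ✓
  (5,6): δ = 112.96°  ·
  (5,7): δ = 74.52°  ·
  (6,7): δ = 141.56°  ·
antipodal pairs: 11

count = 11; pairs: (0,4), (0,5), (1,5), (1,6), (1,7), (2,6), (2,7), (3,6), (3,7), (4,6), (4,7)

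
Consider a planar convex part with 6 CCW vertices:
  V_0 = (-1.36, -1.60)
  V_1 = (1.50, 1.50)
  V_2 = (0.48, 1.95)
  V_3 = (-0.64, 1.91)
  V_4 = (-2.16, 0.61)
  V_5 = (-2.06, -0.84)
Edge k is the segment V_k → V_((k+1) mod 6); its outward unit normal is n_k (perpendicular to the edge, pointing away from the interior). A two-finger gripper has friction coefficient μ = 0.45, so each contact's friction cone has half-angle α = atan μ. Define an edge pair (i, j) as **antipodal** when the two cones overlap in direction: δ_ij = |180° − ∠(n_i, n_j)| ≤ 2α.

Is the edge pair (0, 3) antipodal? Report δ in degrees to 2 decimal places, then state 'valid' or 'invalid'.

α = atan 0.45 = 24.23°;  2α = 48.46°
edge 0: e_0 = (+2.86, +3.10);  n_0 = (+0.7350, -0.6781)
edge 3: e_3 = (-1.52, -1.30);  n_3 = (-0.6500, +0.7600)
∠(n_0, n_3) = 173.23°
δ = |180° − 173.23°| = 6.77°
6.77° ≤ 2α = 48.46°  →  valid

δ = 6.77°, valid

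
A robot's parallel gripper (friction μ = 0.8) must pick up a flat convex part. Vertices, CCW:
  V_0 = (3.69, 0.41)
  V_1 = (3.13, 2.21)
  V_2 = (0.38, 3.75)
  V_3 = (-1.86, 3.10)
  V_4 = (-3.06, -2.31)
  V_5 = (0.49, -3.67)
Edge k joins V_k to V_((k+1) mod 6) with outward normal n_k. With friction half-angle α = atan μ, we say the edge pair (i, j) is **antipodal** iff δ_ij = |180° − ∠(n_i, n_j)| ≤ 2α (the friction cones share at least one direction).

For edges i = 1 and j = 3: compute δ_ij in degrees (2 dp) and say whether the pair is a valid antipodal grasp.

α = atan 0.8 = 38.66°;  2α = 77.32°
edge 1: e_1 = (-2.75, +1.54);  n_1 = (+0.4886, +0.8725)
edge 3: e_3 = (-1.20, -5.41);  n_3 = (-0.9763, +0.2165)
∠(n_1, n_3) = 106.74°
δ = |180° − 106.74°| = 73.26°
73.26° ≤ 2α = 77.32°  →  valid

δ = 73.26°, valid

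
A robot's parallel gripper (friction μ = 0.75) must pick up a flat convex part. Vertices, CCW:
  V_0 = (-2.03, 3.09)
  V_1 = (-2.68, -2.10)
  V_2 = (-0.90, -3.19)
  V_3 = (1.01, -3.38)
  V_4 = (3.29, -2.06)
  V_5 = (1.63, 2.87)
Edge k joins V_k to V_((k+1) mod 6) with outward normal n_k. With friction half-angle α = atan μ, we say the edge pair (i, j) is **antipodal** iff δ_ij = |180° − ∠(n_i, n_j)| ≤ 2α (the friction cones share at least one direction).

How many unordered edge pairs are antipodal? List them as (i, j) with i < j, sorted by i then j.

α = atan 0.75 = 36.87°;  2α = 73.74°
n_0 = (-0.9922, +0.1243)
n_1 = (-0.5222, -0.8528)
n_2 = (-0.0990, -0.9951)
n_3 = (+0.5010, -0.8654)
n_4 = (+0.9477, +0.3191)
n_5 = (+0.0600, +0.9982)
  (0,1): δ = 114.34°  ·
  (0,2): δ = 88.54°  ·
  (0,3): δ = 52.79°  ✓
  (0,4): δ = 25.75°  ✓
  (0,5): δ = 93.70°  ·
  (1,2): δ = 154.20°  ·
  (1,3): δ = 118.45°  ·
  (1,4): δ = 39.91°  ✓
  (1,5): δ = 28.04°  ✓
  (2,3): δ = 144.25°  ·
  (2,4): δ = 65.71°  ✓
  (2,5): δ = 2.24°  ✓
  (3,4): δ = 101.46°  ·
  (3,5): δ = 33.51°  ✓
  (4,5): δ = 112.05°  ·
antipodal pairs: 7

count = 7; pairs: (0,3), (0,4), (1,4), (1,5), (2,4), (2,5), (3,5)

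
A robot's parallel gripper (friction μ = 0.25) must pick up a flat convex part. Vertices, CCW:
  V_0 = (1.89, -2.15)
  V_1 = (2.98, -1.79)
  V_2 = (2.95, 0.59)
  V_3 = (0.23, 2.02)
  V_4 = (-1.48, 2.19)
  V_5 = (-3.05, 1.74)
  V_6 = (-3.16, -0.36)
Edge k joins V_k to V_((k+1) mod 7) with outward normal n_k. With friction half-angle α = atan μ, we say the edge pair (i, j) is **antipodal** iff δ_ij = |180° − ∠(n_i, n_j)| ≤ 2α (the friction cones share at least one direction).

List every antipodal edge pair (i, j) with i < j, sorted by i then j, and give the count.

α = atan 0.25 = 14.04°;  2α = 28.07°
n_0 = (+0.3136, -0.9496)
n_1 = (+0.9999, +0.0126)
n_2 = (+0.4653, +0.8851)
n_3 = (+0.0989, +0.9951)
n_4 = (-0.2755, +0.9613)
n_5 = (-0.9986, +0.0523)
n_6 = (-0.3341, -0.9425)
  (0,1): δ = 107.55°  ·
  (0,2): δ = 46.01°  ·
  (0,3): δ = 23.95°  ✓
  (0,4): δ = 2.28°  ✓
  (0,5): δ = 68.72°  ·
  (0,6): δ = 142.21°  ·
  (1,2): δ = 118.45°  ·
  (1,3): δ = 96.40°  ·
  (1,4): δ = 74.73°  ·
  (1,5): δ = 3.72°  ✓
  (1,6): δ = 69.76°  ·
  (2,3): δ = 157.94°  ·
  (2,4): δ = 136.27°  ·
  (2,5): δ = 65.27°  ·
  (2,6): δ = 8.22°  ✓
  (3,4): δ = 158.33°  ·
  (3,5): δ = 87.32°  ·
  (3,6): δ = 13.84°  ✓
  (4,5): δ = 108.99°  ·
  (4,6): δ = 35.51°  ·
  (5,6): δ = 106.52°  ·
antipodal pairs: 5

count = 5; pairs: (0,3), (0,4), (1,5), (2,6), (3,6)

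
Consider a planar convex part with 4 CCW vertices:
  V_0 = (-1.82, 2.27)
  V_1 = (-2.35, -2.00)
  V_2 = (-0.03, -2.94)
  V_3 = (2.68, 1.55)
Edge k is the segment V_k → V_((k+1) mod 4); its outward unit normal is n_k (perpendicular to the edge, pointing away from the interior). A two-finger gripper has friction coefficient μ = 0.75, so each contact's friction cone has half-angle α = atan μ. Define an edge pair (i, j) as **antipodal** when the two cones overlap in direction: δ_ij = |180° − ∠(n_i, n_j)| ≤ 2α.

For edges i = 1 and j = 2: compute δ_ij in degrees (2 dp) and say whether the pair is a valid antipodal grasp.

α = atan 0.75 = 36.87°;  2α = 73.74°
edge 1: e_1 = (+2.32, -0.94);  n_1 = (-0.3755, -0.9268)
edge 2: e_2 = (+2.71, +4.49);  n_2 = (+0.8561, -0.5167)
∠(n_1, n_2) = 80.94°
δ = |180° − 80.94°| = 99.06°
99.06° > 2α = 73.74°  →  invalid

δ = 99.06°, invalid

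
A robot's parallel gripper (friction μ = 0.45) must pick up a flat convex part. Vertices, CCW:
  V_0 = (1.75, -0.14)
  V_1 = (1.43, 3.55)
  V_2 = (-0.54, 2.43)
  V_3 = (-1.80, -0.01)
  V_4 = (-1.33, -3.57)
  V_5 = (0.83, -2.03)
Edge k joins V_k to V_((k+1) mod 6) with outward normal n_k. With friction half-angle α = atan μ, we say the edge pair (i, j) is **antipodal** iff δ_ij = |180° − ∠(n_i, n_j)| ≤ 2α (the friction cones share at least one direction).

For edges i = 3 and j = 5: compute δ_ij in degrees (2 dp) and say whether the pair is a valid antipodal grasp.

α = atan 0.45 = 24.23°;  2α = 48.46°
edge 3: e_3 = (+0.47, -3.56);  n_3 = (-0.9914, -0.1309)
edge 5: e_5 = (+0.92, +1.89);  n_5 = (+0.8991, -0.4377)
∠(n_3, n_5) = 146.52°
δ = |180° − 146.52°| = 33.48°
33.48° ≤ 2α = 48.46°  →  valid

δ = 33.48°, valid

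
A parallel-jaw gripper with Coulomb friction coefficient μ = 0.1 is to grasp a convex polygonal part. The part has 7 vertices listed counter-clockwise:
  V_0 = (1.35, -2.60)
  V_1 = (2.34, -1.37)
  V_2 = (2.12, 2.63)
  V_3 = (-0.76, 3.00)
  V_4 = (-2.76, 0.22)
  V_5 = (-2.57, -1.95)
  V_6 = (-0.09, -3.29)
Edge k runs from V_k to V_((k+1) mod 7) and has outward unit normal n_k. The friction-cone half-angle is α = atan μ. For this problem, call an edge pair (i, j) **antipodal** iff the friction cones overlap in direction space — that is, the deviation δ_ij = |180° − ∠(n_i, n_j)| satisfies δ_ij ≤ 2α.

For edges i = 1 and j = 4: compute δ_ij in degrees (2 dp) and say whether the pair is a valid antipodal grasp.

δ = 1.86°, valid

α = atan 0.1 = 5.71°;  2α = 11.42°
edge 1: e_1 = (-0.22, +4.00);  n_1 = (+0.9985, +0.0549)
edge 4: e_4 = (+0.19, -2.17);  n_4 = (-0.9962, -0.0872)
∠(n_1, n_4) = 178.14°
δ = |180° − 178.14°| = 1.86°
1.86° ≤ 2α = 11.42°  →  valid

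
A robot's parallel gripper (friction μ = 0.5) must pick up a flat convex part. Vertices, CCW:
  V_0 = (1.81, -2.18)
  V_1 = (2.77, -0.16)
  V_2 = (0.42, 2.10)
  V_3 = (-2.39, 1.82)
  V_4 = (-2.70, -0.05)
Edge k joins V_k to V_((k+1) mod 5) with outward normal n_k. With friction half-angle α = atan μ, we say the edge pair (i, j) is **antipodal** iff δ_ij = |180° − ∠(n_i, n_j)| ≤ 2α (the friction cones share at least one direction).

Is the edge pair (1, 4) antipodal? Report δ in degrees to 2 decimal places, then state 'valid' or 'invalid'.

δ = 18.60°, valid

α = atan 0.5 = 26.57°;  2α = 53.13°
edge 1: e_1 = (-2.35, +2.26);  n_1 = (+0.6932, +0.7208)
edge 4: e_4 = (+4.51, -2.13);  n_4 = (-0.4271, -0.9042)
∠(n_1, n_4) = 161.40°
δ = |180° − 161.40°| = 18.60°
18.60° ≤ 2α = 53.13°  →  valid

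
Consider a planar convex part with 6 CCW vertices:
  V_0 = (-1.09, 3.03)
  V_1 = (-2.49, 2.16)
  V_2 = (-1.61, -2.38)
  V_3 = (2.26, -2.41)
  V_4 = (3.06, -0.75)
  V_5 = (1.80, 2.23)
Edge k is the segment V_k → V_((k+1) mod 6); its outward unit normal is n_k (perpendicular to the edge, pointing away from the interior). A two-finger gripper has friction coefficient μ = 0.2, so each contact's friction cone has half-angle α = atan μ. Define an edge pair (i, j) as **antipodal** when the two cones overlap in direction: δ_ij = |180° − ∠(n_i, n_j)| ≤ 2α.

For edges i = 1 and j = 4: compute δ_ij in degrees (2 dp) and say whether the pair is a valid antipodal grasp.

δ = 11.95°, valid

α = atan 0.2 = 11.31°;  2α = 22.62°
edge 1: e_1 = (+0.88, -4.54);  n_1 = (-0.9817, -0.1903)
edge 4: e_4 = (-1.26, +2.98);  n_4 = (+0.9211, +0.3894)
∠(n_1, n_4) = 168.05°
δ = |180° − 168.05°| = 11.95°
11.95° ≤ 2α = 22.62°  →  valid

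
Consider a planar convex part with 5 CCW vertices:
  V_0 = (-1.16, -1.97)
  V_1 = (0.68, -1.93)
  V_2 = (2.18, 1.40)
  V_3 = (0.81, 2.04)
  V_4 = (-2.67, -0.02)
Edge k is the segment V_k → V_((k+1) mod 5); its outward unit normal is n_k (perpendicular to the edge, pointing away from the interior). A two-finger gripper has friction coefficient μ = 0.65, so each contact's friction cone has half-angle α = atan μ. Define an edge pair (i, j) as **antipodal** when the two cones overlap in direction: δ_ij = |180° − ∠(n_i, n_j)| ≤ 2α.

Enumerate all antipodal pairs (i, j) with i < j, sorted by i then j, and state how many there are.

count = 5; pairs: (0,2), (0,3), (1,3), (1,4), (2,4)

α = atan 0.65 = 33.02°;  2α = 66.05°
n_0 = (+0.0217, -0.9998)
n_1 = (+0.9118, -0.4107)
n_2 = (+0.4232, +0.9060)
n_3 = (-0.5094, +0.8605)
n_4 = (-0.7907, -0.6123)
  (0,1): δ = 115.49°  ·
  (0,2): δ = 26.29°  ✓
  (0,3): δ = 29.38°  ✓
  (0,4): δ = 126.51°  ·
  (1,2): δ = 90.79°  ·
  (1,3): δ = 35.13°  ✓
  (1,4): δ = 62.00°  ✓
  (2,3): δ = 124.34°  ·
  (2,4): δ = 27.21°  ✓
  (3,4): δ = 82.87°  ·
antipodal pairs: 5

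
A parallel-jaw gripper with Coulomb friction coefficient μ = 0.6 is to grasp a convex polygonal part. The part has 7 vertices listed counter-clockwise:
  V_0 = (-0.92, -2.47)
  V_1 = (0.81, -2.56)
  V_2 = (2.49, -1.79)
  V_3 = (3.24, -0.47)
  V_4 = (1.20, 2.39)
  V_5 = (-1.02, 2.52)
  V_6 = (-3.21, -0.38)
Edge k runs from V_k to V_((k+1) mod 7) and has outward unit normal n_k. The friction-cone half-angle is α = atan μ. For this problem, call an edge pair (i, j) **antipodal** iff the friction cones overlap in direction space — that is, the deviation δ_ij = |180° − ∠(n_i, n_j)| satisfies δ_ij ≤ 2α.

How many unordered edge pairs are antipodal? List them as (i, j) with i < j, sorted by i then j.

count = 8; pairs: (0,3), (0,4), (0,5), (1,4), (1,5), (2,5), (3,6), (4,6)

α = atan 0.6 = 30.96°;  2α = 61.93°
n_0 = (-0.0520, -0.9986)
n_1 = (+0.4167, -0.9091)
n_2 = (+0.8695, -0.4940)
n_3 = (+0.8141, +0.5807)
n_4 = (+0.0585, +0.9983)
n_5 = (-0.7980, +0.6026)
n_6 = (-0.6741, -0.7386)
  (0,1): δ = 152.40°  ·
  (0,2): δ = 116.63°  ·
  (0,3): δ = 51.52°  ✓
  (0,4): δ = 0.37°  ✓
  (0,5): δ = 55.92°  ✓
  (0,6): δ = 140.59°  ·
  (1,2): δ = 144.23°  ·
  (1,3): δ = 79.12°  ·
  (1,4): δ = 27.97°  ✓
  (1,5): δ = 28.32°  ✓
  (1,6): δ = 112.99°  ·
  (2,3): δ = 114.90°  ·
  (2,4): δ = 63.75°  ·
  (2,5): δ = 7.45°  ✓
  (2,6): δ = 77.22°  ·
  (3,4): δ = 128.85°  ·
  (3,5): δ = 72.56°  ·
  (3,6): δ = 12.11°  ✓
  (4,5): δ = 123.71°  ·
  (4,6): δ = 39.03°  ✓
  (5,6): δ = 95.33°  ·
antipodal pairs: 8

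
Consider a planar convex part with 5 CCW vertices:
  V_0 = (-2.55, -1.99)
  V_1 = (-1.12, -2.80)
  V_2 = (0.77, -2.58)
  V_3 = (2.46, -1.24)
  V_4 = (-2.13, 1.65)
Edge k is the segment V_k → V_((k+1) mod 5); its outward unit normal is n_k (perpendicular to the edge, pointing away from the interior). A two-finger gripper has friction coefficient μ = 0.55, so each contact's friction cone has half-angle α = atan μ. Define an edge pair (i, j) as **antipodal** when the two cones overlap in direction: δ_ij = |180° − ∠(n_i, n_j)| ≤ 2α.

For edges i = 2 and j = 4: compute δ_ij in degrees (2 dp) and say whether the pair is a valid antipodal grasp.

α = atan 0.55 = 28.81°;  2α = 57.62°
edge 2: e_2 = (+1.69, +1.34);  n_2 = (+0.6213, -0.7836)
edge 4: e_4 = (-0.42, -3.64);  n_4 = (-0.9934, +0.1146)
∠(n_2, n_4) = 134.99°
δ = |180° − 134.99°| = 45.01°
45.01° ≤ 2α = 57.62°  →  valid

δ = 45.01°, valid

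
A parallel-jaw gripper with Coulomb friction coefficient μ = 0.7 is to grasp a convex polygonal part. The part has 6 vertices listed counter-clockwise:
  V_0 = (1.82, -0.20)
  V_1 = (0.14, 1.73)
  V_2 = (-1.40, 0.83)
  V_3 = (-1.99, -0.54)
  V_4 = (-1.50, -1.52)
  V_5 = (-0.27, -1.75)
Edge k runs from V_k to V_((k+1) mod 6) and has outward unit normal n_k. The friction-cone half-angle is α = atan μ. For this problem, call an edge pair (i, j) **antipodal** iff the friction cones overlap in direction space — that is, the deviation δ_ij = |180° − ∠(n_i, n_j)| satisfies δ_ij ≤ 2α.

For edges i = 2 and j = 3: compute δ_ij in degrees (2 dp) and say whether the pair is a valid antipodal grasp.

δ = 130.14°, invalid

α = atan 0.7 = 34.99°;  2α = 69.98°
edge 2: e_2 = (-0.59, -1.37);  n_2 = (-0.9185, +0.3955)
edge 3: e_3 = (+0.49, -0.98);  n_3 = (-0.8944, -0.4472)
∠(n_2, n_3) = 49.86°
δ = |180° − 49.86°| = 130.14°
130.14° > 2α = 69.98°  →  invalid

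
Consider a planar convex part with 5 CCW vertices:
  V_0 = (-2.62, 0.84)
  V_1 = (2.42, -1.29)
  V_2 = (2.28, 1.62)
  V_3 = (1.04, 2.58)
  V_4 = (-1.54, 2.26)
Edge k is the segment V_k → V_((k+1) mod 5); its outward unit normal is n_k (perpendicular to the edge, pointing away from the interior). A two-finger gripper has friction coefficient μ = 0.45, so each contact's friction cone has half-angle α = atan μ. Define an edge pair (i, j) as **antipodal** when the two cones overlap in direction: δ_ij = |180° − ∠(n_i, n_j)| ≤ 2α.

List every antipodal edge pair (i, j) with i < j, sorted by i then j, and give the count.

α = atan 0.45 = 24.23°;  2α = 48.46°
n_0 = (-0.3893, -0.9211)
n_1 = (+0.9988, +0.0481)
n_2 = (+0.6122, +0.7907)
n_3 = (-0.1231, +0.9924)
n_4 = (-0.7959, +0.6054)
  (0,1): δ = 64.34°  ·
  (0,2): δ = 14.84°  ✓
  (0,3): δ = 29.98°  ✓
  (0,4): δ = 75.65°  ·
  (1,2): δ = 130.50°  ·
  (1,3): δ = 85.68°  ·
  (1,4): δ = 40.01°  ✓
  (2,3): δ = 135.18°  ·
  (2,4): δ = 89.51°  ·
  (3,4): δ = 134.33°  ·
antipodal pairs: 3

count = 3; pairs: (0,2), (0,3), (1,4)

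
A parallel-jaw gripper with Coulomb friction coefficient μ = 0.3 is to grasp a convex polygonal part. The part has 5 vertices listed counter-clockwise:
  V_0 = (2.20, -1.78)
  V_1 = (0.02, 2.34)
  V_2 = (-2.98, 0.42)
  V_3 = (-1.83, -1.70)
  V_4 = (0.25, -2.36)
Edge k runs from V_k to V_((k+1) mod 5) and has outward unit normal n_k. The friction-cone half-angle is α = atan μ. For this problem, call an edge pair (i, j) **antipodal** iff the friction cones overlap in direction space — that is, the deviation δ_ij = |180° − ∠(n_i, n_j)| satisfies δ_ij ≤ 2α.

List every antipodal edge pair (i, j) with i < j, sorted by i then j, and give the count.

count = 2; pairs: (0,2), (1,4)

α = atan 0.3 = 16.70°;  2α = 33.40°
n_0 = (+0.8839, +0.4677)
n_1 = (-0.5391, +0.8423)
n_2 = (-0.8790, -0.4768)
n_3 = (-0.3024, -0.9532)
n_4 = (+0.2851, -0.9585)
  (0,1): δ = 85.27°  ·
  (0,2): δ = 0.59°  ✓
  (0,3): δ = 44.51°  ·
  (0,4): δ = 78.68°  ·
  (1,2): δ = 94.14°  ·
  (1,3): δ = 50.22°  ·
  (1,4): δ = 16.05°  ✓
  (2,3): δ = 136.08°  ·
  (2,4): δ = 101.91°  ·
  (3,4): δ = 145.83°  ·
antipodal pairs: 2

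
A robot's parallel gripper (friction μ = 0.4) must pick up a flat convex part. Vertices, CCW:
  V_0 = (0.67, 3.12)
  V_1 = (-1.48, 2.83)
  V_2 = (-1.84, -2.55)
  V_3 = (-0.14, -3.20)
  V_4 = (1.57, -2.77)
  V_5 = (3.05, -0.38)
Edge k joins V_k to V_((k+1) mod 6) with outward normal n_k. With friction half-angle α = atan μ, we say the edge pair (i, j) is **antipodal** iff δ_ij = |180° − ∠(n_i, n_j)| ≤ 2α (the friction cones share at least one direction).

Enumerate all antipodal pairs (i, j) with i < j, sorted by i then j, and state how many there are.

count = 5; pairs: (0,2), (0,3), (1,4), (1,5), (2,5)

α = atan 0.4 = 21.80°;  2α = 43.60°
n_0 = (-0.1337, +0.9910)
n_1 = (-0.9978, +0.0668)
n_2 = (-0.3571, -0.9341)
n_3 = (+0.2439, -0.9698)
n_4 = (+0.8502, -0.5265)
n_5 = (+0.8269, +0.5623)
  (0,1): δ = 101.51°  ·
  (0,2): δ = 28.61°  ✓
  (0,3): δ = 6.43°  ✓
  (0,4): δ = 50.55°  ·
  (0,5): δ = 116.53°  ·
  (1,2): δ = 107.10°  ·
  (1,3): δ = 72.06°  ·
  (1,4): δ = 27.94°  ✓
  (1,5): δ = 38.04°  ✓
  (2,3): δ = 144.96°  ·
  (2,4): δ = 100.84°  ·
  (2,5): δ = 34.86°  ✓
  (3,4): δ = 135.88°  ·
  (3,5): δ = 69.90°  ·
  (4,5): δ = 114.02°  ·
antipodal pairs: 5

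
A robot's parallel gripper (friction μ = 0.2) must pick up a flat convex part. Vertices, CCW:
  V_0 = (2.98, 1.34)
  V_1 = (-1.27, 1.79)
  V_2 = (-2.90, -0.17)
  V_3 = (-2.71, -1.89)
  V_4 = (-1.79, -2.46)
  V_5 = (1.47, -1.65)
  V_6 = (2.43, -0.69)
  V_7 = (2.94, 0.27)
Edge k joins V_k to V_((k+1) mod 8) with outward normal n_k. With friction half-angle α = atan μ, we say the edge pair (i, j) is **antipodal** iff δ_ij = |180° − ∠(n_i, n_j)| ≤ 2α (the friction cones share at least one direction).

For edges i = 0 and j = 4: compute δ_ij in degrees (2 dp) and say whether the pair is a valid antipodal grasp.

δ = 20.00°, valid

α = atan 0.2 = 11.31°;  2α = 22.62°
edge 0: e_0 = (-4.25, +0.45);  n_0 = (+0.1053, +0.9944)
edge 4: e_4 = (+3.26, +0.81);  n_4 = (+0.2411, -0.9705)
∠(n_0, n_4) = 160.00°
δ = |180° − 160.00°| = 20.00°
20.00° ≤ 2α = 22.62°  →  valid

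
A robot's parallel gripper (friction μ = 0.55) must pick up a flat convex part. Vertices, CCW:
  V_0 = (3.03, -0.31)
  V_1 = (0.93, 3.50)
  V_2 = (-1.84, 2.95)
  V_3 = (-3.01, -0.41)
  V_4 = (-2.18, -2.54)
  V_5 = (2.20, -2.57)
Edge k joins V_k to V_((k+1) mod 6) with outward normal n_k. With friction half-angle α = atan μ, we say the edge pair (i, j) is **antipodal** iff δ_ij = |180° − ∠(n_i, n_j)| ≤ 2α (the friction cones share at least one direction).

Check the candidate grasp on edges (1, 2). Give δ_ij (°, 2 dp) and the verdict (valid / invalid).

α = atan 0.55 = 28.81°;  2α = 57.62°
edge 1: e_1 = (-2.77, -0.55);  n_1 = (-0.1948, +0.9809)
edge 2: e_2 = (-1.17, -3.36);  n_2 = (-0.9444, +0.3288)
∠(n_1, n_2) = 59.57°
δ = |180° − 59.57°| = 120.43°
120.43° > 2α = 57.62°  →  invalid

δ = 120.43°, invalid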